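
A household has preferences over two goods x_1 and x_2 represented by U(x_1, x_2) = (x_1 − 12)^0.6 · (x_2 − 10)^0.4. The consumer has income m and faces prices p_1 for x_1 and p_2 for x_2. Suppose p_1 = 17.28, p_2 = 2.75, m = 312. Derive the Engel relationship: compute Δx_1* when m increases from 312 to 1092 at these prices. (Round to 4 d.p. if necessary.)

Let x_1' = x_1−12, x_2' = x_2−10. MRS = (3/2)·x_2'/x_1' = p_1/p_2.
After buying the subsistence bundle (12, 10), a share 0.6 of the remaining income goes to x_1: x_1* = 12 + 0.6·(m − 12p_1 − 10p_2)/p_1.
Discretionary income = 312 − 12·17.28 − 10·2.75 = 77.14; x_1* = 12 + 0.6·77.14/17.28 = 14.6785.
At m' = 1092: x_1* = 41.7618. Change: 41.7618 − 14.6785 = 27.0833.

Δx_1* = 27.0833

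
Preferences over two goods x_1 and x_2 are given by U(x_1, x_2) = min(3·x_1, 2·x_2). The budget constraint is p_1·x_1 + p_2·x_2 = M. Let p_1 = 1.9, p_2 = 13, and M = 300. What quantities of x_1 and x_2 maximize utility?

With perfect complements, no substitution: consume in ratio x_1:x_2 = 2:3.
Budget: p_1·x_1 + p_2·(3/2)·x_1 = M, so (2·p_1 + 3·p_2)·x_1 = 2·M.
Demand: x_1*(p_1,p_2,M) = 2·M/(2·p_1 + 3·p_2), x_2* = 3·M/(2·p_1 + 3·p_2).
Here 2·1.9 + 3·13 = 42.8, giving x_1* = 14.0187 and x_2* = 21.028.

x_1* = 14.0187, x_2* = 21.028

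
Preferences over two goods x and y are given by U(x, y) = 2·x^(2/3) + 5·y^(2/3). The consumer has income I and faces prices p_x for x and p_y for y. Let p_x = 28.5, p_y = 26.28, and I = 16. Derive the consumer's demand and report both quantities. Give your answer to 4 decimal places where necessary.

x* = 0.029, y* = 0.5774

MU_x ∝ 2·x^(-1/3), MU_y ∝ 5·y^(-1/3), so MRS = (2/5)·(y/x)^(1/3) = p_x/p_y.
Solve for the ratio: y/x = [(5/2)·p_x/p_y]^(3).
Substitute y = (y/x)·x into the budget: x* = I/(p_x + p_y·(y/x)).
Numerically y/x = 19.92868, so x* = 16/(28.5 + 26.28·19.92868) = 0.029 and y* = 19.92868·0.029 = 0.5774.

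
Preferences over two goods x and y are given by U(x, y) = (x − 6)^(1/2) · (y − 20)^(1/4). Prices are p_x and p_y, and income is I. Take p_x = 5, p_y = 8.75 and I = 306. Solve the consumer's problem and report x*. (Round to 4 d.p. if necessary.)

Let x' = x−6, y' = y−20. MRS = 2·y'/x' = p_x/p_y.
After buying the subsistence bundle (6, 20), a share 2/3 of the remaining income goes to x: x* = 6 + 2/3·(I − 6p_x − 20p_y)/p_x.
Discretionary income = 306 − 6·5 − 20·8.75 = 101; x* = 6 + 2/3·101/5 = 19.4667.

x* = 19.4667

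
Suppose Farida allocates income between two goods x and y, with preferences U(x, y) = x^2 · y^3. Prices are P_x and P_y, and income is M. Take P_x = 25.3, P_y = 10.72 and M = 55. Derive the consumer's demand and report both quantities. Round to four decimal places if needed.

x* = 0.8696, y* = 3.0784

The MRS is (2/3)·y/x. Set MRS = P_x/P_y.
Rearranging, P_y·y = (3/2)·P_x·x. Substituting into the budget gives P_x·x·(1 + (3/2)) = M.
Demand: x*(P_x,P_y,M) = 0.4·M/P_x and y* = 0.6·M/P_y.
At P_x=25.3, P_y=10.72, M=55: x* = 0.4·55/25.3 = 0.8696, y* = 3.0784.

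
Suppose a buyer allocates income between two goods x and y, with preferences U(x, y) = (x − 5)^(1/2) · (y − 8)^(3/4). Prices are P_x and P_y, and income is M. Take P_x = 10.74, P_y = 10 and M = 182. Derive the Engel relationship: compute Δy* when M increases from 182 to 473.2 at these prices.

Let x' = x−5, y' = y−8. MRS = (2/3)·y'/x' = P_x/P_y.
After buying the subsistence bundle (5, 8), a share 0.4 of the remaining income goes to x: x* = 5 + 0.4·(M − 5P_x − 8P_y)/P_x.
Discretionary income = 182 − 5·10.74 − 8·10 = 48.3; y* = 8 + 0.6·48.3/10 = 10.898.
At M' = 473.2: y* = 28.37. Change: 28.37 − 10.898 = 17.472.

Δy* = 17.472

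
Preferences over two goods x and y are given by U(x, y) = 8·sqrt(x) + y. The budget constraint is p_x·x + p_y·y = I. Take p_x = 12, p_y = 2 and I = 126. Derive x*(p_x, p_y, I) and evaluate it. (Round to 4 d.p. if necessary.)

Thus x* = (4·p_y/p_x)² — independent of I — with the rest of income spent on y.
Plugging in: x* = (4·2/12)² = 0.4444.

x* = 0.4444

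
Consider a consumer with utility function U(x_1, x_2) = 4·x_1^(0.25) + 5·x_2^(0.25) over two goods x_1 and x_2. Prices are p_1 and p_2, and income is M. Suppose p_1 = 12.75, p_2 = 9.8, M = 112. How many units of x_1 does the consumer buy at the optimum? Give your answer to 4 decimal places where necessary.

MU_x_1 ∝ 4·x_1^(-0.75), MU_x_2 ∝ 5·x_2^(-0.75), so MRS = (4/5)·(x_2/x_1)^(0.75) = p_1/p_2.
Hence x_2/x_1 = ((5/4)·p_1/p_2)^(1/(0.75)), i.e. raised to the 4/3 power.
Substitute x_2 = (x_2/x_1)·x_1 into the budget: x_1* = M/(p_1 + p_2·(x_2/x_1)).
Numerically x_2/x_1 = 1.912459, so x_1* = 112/(12.75 + 9.8·1.912459) = 3.5564.

x_1* = 3.5564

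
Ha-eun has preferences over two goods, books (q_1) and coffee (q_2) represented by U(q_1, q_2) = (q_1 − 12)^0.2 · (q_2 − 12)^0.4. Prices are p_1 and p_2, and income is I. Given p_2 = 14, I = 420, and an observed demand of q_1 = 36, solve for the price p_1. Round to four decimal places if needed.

p_1 = 3

Let q_1' = q_1−12, q_2' = q_2−12. MRS = (1/2)·q_2'/q_1' = p_1/p_2.
After buying the subsistence bundle (12, 12), a share 1/3 of the remaining income goes to q_1: q_1* = 12 + 1/3·(I − 12p_1 − 12p_2)/p_1.
Set q_1* = 36 in the demand function and solve for p_1: p_1 = 3.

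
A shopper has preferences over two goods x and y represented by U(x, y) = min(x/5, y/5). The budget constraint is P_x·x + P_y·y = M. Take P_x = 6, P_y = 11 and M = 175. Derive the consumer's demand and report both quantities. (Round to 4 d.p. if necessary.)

Leontief preferences: the optimum is at the kink where x/5 = y/5, i.e. y = x.
Budget: P_x·x + P_y·x = M, so (5·P_x + 5·P_y)·x = 5·M.
Demand: x*(P_x,P_y,M) = 5·M/(5·P_x + 5·P_y), y* = 5·M/(5·P_x + 5·P_y).
Here 5·6 + 5·11 = 85, giving x* = 10.2941 and y* = 10.2941.

x* = 10.2941, y* = 10.2941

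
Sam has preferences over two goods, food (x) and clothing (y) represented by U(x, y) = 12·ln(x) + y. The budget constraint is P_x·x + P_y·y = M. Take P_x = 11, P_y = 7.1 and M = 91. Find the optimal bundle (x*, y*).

Set MRS = P_x/P_y: (12/x)/1 = P_x/P_y.
So x*(P_x,P_y) = 12·P_y/P_x, independent of income; and y* = (M − 12·P_y)/P_y.
At the given prices: x* = 12·7.1/11 = 7.7455, and y* = 0.8169.

x* = 7.7455, y* = 0.8169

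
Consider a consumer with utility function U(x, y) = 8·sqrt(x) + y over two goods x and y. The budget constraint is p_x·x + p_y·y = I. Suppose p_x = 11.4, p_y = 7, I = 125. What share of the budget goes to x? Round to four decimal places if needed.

Set MRS = p_x/p_y: 4·x^(−1/2) = p_x/p_y.
Solve: √x = 4·p_y/p_x, so x*(p_x,p_y) = (4·p_y/p_x)², and y* = (I − p_x·x*)/p_y.
Plugging in: x* = (4·7/11.4)² = 6.0326, y* = 8.0326.
Expenditure on x: 11.4·6.0326 = 68.7719; share = 0.5502.

share on x = 0.5502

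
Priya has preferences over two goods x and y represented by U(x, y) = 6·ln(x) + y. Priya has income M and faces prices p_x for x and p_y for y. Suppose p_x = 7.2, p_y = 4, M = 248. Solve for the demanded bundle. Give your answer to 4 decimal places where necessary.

Set MRS = p_x/p_y: (6/x)/1 = p_x/p_y.
So x*(p_x,p_y) = 6·p_y/p_x, independent of income; and y* = (M − 6·p_y)/p_y.
At the given prices: x* = 6·4/7.2 = 3.3333, and y* = 56.

x* = 3.3333, y* = 56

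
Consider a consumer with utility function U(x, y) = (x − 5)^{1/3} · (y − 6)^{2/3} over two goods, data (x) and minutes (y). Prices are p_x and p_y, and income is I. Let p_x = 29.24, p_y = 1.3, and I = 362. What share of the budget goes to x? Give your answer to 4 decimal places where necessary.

Substituting into the budget: x* = 5 + 1/3·(I − 5·p_x − 6·p_y)/p_x, and y* = 6 + 2/3·(…)/p_y.
Discretionary income = 362 − 5·29.24 − 6·1.3 = 208; x* = 5 + 1/3·208/29.24 = 7.3712; y* = 6 + 2/3·208/1.3 = 112.6667.
Expenditure on x: 29.24·7.3712 = 215.5333; share = 0.5954.

share on x = 0.5954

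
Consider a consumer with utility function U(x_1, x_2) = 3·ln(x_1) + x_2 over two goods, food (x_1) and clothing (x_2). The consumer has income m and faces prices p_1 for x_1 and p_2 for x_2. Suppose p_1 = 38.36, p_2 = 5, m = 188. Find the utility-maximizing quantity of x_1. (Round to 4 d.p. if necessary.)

Set MRS = p_1/p_2: (3/x_1)/1 = p_1/p_2.
So x_1*(p_1,p_2) = 3·p_2/p_1, independent of income; and x_2* = (m − 3·p_2)/p_2.
At the given prices: x_1* = 3·5/38.36 = 0.391.

x_1* = 0.391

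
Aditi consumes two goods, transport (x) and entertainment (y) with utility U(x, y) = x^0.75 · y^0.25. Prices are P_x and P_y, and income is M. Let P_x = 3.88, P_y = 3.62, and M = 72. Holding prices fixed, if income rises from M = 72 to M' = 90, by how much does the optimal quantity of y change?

Δy* = 1.2431

Tangency: MRS = 3·y/x = P_x/P_y.
Rearranging, P_y·y = (1/3)·P_x·x. Substituting into the budget gives P_x·x·(1 + (1/3)) = M.
Demand: x*(P_x,P_y,M) = 0.75·M/P_x and y* = 0.25·M/P_y.
At P_x=3.88, P_y=3.62, M=72: y* = 0.25·72/3.62 = 4.9724.
At M' = 90: y* = 6.2155. Change: 6.2155 − 4.9724 = 1.2431.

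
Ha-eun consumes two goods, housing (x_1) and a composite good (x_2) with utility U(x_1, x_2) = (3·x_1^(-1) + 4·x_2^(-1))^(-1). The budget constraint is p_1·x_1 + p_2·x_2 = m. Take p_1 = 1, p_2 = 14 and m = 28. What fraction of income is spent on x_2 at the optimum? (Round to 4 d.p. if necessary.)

Substitute x_2 = (x_2/x_1)·x_1 into the budget: x_1* = m/(p_1 + p_2·(x_2/x_1)).
Numerically x_2/x_1 = 0.308607, so x_1* = 28/(1 + 14·0.308607) = 5.2627 and x_2* = 0.308607·5.2627 = 1.6241.
Expenditure on x_2: 14·1.6241 = 22.7373; share = 0.812.

share on x_2 = 0.812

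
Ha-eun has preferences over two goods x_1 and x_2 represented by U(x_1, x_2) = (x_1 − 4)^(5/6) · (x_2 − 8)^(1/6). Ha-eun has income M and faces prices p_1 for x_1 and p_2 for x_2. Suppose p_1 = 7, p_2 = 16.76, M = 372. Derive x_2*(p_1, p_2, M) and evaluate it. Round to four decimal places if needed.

Let x_1' = x_1−4, x_2' = x_2−8. MRS = 5·x_2'/x_1' = p_1/p_2.
After buying the subsistence bundle (4, 8), a share 5/6 of the remaining income goes to x_1: x_1* = 4 + 5/6·(M − 4p_1 − 8p_2)/p_1.
Discretionary income = 372 − 4·7 − 8·16.76 = 209.92; x_2* = 8 + 1/6·209.92/16.76 = 10.0875.

x_2* = 10.0875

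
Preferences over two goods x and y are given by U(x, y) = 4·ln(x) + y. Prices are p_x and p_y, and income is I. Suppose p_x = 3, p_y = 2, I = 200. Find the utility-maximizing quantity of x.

x* = 2.6667

MU_x = 4/x, MU_y = 1. Tangency: 4/x = p_x/p_y.
So x*(p_x,p_y) = 4·p_y/p_x, independent of income; and y* = (I − 4·p_y)/p_y.
At the given prices: x* = 4·2/3 = 2.6667.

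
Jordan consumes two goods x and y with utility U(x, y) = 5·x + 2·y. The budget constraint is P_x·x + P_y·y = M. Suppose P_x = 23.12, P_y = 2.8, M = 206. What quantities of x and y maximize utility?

Linear utility — the consumer picks whichever good has higher MU/price: 5/23.12 = 0.2163 vs 2/2.8 = 0.7143.
y gives more utility per dollar, so spend all income on y: y* = M/P_y, x* = 0.
Numerically: x* = 0, y* = 73.5714.

x* = 0, y* = 73.5714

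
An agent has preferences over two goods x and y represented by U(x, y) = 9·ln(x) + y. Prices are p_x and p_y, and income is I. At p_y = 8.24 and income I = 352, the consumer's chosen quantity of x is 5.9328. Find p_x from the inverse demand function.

Set MRS = p_x/p_y: (9/x)/1 = p_x/p_y.
So x*(p_x,p_y) = 9·p_y/p_x, independent of income; and y* = (I − 9·p_y)/p_y.
Set x* = 5.9328 in the demand function and solve for p_x: p_x = 12.5.

p_x = 12.5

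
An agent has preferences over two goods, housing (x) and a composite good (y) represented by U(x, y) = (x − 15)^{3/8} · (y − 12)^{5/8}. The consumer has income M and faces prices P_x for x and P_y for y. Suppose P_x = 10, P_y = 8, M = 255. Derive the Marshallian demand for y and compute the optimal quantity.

y* = 12.7031

Discretionary income = 255 − 15·10 − 12·8 = 9; y* = 12 + 0.625·9/8 = 12.7031.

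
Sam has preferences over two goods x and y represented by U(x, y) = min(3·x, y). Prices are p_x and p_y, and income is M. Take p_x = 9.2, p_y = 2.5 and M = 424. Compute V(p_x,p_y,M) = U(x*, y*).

V = 76.1677

Leontief preferences: the optimum is at the kink where x/1 = y/3, i.e. y = 3·x.
Budget: p_x·x + p_y·3·x = M, so (p_x + 3·p_y)·x = M.
Demand: x*(p_x,p_y,M) = M/(p_x + 3·p_y), y* = 3·M/(p_x + 3·p_y).
Here 9.2 + 3·2.5 = 16.7, giving x* = 25.3892 and y* = 76.1677.
Utility at the optimum: U(25.3892, 76.1677) = 76.1677.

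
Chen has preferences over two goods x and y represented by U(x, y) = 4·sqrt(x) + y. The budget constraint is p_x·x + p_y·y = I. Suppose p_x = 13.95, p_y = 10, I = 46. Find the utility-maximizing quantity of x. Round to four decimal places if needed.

Solve: √x = 2·p_y/p_x, so x*(p_x,p_y) = (2·p_y/p_x)², and y* = (I − p_x·x*)/p_y.
Plugging in: x* = (2·10/13.95)² = 2.0555.

x* = 2.0555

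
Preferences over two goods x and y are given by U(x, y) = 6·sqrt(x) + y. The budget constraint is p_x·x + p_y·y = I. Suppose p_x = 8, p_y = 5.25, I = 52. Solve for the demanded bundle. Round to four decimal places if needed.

Thus x* = (3·p_y/p_x)² — independent of I — with the rest of income spent on y.
Plugging in: x* = (3·5.25/8)² = 3.876, y* = 3.9985.

x* = 3.876, y* = 3.9985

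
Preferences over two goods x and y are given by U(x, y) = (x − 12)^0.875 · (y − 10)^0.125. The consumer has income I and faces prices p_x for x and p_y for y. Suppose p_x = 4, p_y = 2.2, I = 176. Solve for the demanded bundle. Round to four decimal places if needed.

x* = 35.1875, y* = 16.0227

Discretionary income = 176 − 12·4 − 10·2.2 = 106; x* = 12 + 0.875·106/4 = 35.1875; y* = 10 + 0.125·106/2.2 = 16.0227.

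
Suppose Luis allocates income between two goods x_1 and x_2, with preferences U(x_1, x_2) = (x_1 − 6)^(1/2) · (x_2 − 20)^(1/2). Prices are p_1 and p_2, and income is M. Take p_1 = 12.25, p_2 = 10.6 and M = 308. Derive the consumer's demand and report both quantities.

Let x_1' = x_1−6, x_2' = x_2−20. MRS = x_2'/x_1' = p_1/p_2.
Substituting into the budget: x_1* = 6 + 0.5·(M − 6·p_1 − 20·p_2)/p_1, and x_2* = 20 + 0.5·(…)/p_2.
Discretionary income = 308 − 6·12.25 − 20·10.6 = 22.5; x_1* = 6 + 0.5·22.5/12.25 = 6.9184; x_2* = 20 + 0.5·22.5/10.6 = 21.0613.

x_1* = 6.9184, x_2* = 21.0613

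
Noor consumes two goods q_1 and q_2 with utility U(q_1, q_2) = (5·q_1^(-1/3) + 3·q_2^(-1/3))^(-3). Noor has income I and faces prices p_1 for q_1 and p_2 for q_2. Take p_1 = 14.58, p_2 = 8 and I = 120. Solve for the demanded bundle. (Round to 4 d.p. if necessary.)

Substitute q_2 = (q_2/q_1)·q_1 into the budget: q_1* = I/(p_1 + p_2·(q_2/q_1)).
Numerically q_2/q_1 = 1.069336, so q_1* = 120/(14.58 + 8·1.069336) = 5.187 and q_2* = 1.069336·5.187 = 5.5467.

q_1* = 5.187, q_2* = 5.5467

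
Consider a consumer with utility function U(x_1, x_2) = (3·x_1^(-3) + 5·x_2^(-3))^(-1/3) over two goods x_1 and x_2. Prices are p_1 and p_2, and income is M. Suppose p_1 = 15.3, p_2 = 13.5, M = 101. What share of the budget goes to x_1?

MU_x_1 ∝ 3·x_1^(-4), MU_x_2 ∝ 5·x_2^(-4), so MRS = (3/5)·(x_2/x_1)^(4) = p_1/p_2.
Solve for the ratio: x_2/x_1 = [(5/3)·p_1/p_2]^(0.25).
Substitute x_2 = (x_2/x_1)·x_1 into the budget: x_1* = M/(p_1 + p_2·(x_2/x_1)).
Numerically x_2/x_1 = 1.172335, so x_1* = 101/(15.3 + 13.5·1.172335) = 3.2448 and x_2* = 1.172335·3.2448 = 3.804.
Expenditure on x_1: 15.3·3.2448 = 49.6458; share = 0.4915.

share on x_1 = 0.4915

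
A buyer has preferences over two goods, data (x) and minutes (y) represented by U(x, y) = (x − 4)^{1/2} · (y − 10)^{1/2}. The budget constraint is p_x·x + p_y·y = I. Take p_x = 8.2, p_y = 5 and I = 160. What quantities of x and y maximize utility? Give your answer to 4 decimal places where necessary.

x* = 8.7073, y* = 17.72

Substituting into the budget: x* = 4 + 0.5·(I − 4·p_x − 10·p_y)/p_x, and y* = 10 + 0.5·(…)/p_y.
Discretionary income = 160 − 4·8.2 − 10·5 = 77.2; x* = 4 + 0.5·77.2/8.2 = 8.7073; y* = 10 + 0.5·77.2/5 = 17.72.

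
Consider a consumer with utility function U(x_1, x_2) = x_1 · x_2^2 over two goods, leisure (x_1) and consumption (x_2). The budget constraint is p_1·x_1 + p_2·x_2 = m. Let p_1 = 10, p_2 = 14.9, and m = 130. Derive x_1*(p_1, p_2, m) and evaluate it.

x_1* = 4.3333

At p_1=10, p_2=14.9, m=130: x_1* = 1/3·130/10 = 4.3333.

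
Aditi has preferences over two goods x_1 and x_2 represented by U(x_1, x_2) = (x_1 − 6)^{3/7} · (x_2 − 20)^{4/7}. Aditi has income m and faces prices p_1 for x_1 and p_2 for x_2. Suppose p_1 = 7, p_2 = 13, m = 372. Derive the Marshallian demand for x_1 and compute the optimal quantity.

x_1* = 10.2857

MRS = (3/4)·(x_2−20)/(x_1−6). Tangency with p_1/p_2 gives x_2−20 = (4/3)·(p_1/p_2)·(x_1−6).
Substituting into the budget: x_1* = 6 + 3/7·(m − 6·p_1 − 20·p_2)/p_1, and x_2* = 20 + 4/7·(…)/p_2.
Discretionary income = 372 − 6·7 − 20·13 = 70; x_1* = 6 + 3/7·70/7 = 10.2857.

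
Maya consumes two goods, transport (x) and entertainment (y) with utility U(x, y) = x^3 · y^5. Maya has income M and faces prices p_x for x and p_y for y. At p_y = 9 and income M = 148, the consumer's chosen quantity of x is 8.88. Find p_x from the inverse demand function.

MU_x/MU_y = (3·y)/(5·x); tangency sets this equal to p_x/p_y.
Rearranging, p_y·y = (5/3)·p_x·x. Substituting into the budget gives p_x·x·(1 + (5/3)) = M.
Demand: x*(p_x,p_y,M) = 0.375·M/p_x and y* = 0.625·M/p_y.
Set x* = 8.88 in the demand function and solve for p_x: p_x = 6.25.

p_x = 6.25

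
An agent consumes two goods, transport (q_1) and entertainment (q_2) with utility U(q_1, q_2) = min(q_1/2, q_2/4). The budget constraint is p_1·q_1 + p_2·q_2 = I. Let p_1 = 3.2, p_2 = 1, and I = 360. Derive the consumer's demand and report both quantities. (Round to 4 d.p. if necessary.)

q_1* = 69.2308, q_2* = 138.4615

Here 2·3.2 + 4·1 = 10.4, giving q_1* = 69.2308 and q_2* = 138.4615.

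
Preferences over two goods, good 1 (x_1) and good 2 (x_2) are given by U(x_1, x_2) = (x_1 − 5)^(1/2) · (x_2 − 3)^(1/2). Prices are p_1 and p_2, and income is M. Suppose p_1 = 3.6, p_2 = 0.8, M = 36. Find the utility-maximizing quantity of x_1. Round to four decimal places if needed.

x_1* = 7.1667

Let x_1' = x_1−5, x_2' = x_2−3. MRS = x_2'/x_1' = p_1/p_2.
After buying the subsistence bundle (5, 3), a share 0.5 of the remaining income goes to x_1: x_1* = 5 + 0.5·(M − 5p_1 − 3p_2)/p_1.
Discretionary income = 36 − 5·3.6 − 3·0.8 = 15.6; x_1* = 5 + 0.5·15.6/3.6 = 7.1667.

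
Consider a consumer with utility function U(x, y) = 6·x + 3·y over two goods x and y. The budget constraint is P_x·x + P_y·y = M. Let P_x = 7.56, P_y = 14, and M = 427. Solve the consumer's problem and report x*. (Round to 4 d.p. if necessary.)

Perfect substitutes: compare marginal utility per dollar. 6/P_x vs 3/P_y → 0.7937 vs 0.2143.
x gives more utility per dollar, so spend all income on x: x* = M/P_x, y* = 0.
Numerically: x* = 56.4815, y* = 0.

x* = 56.4815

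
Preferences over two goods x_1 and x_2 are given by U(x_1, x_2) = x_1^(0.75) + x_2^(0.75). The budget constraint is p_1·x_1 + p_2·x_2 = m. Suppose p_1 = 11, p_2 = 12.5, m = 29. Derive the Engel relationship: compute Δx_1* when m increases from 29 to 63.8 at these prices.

MU_x_1 ∝ x_1^(-0.25), MU_x_2 ∝ x_2^(-0.25), so MRS = (x_2/x_1)^(0.25) = p_1/p_2.
Hence x_2/x_1 = (p_1/p_2)^(1/(0.25)), i.e. raised to the 4 power.
With the ratio pinned down, the budget gives x_1* = m/(p_1 + p_2·(x_2/x_1)) and x_2* = (x_2/x_1)·x_1*.
Numerically x_2/x_1 = 0.599695, so x_1* = 29/(11 + 12.5·0.599695) = 1.5679.
At m' = 63.8: x_1* = 3.4494. Change: 3.4494 − 1.5679 = 1.8815.

Δx_1* = 1.8815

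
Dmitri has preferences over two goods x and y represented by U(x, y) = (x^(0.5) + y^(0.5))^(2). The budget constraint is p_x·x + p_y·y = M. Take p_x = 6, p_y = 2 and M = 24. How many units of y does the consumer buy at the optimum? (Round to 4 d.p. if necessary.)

Numerically y/x = 9, so x* = 24/(6 + 2·9) = 1 and y* = 9·1 = 9.

y* = 9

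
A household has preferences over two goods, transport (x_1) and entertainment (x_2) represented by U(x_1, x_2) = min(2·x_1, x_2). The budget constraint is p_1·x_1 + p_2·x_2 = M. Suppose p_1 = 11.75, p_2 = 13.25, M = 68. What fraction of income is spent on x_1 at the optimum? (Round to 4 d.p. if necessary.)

share on x_1 = 0.3072

With perfect complements, no substitution: consume in ratio x_1:x_2 = 1:2.
Budget: p_1·x_1 + p_2·2·x_1 = M, so (p_1 + 2·p_2)·x_1 = M.
Demand: x_1*(p_1,p_2,M) = M/(p_1 + 2·p_2), x_2* = 2·M/(p_1 + 2·p_2).
Here 11.75 + 2·13.25 = 38.25, giving x_1* = 1.7778 and x_2* = 3.5556.
Expenditure on x_1: 11.75·1.7778 = 20.8889; share = 0.3072.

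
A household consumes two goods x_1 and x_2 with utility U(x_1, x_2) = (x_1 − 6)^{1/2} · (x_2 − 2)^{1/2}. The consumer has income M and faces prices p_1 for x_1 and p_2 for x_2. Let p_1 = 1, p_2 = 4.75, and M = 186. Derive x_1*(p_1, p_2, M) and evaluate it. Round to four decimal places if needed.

Discretionary income = 186 − 6·1 − 2·4.75 = 170.5; x_1* = 6 + 0.5·170.5/1 = 91.25.

x_1* = 91.25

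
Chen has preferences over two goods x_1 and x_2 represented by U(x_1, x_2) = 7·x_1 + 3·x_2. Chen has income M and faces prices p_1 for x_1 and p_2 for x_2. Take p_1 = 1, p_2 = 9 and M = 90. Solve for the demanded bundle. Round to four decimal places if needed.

x_1* = 90, x_2* = 0

Perfect substitutes: compare marginal utility per dollar. 7/p_1 vs 3/p_2 → 7 vs 0.3333.
x_1 gives more utility per dollar, so spend all income on x_1: x_1* = M/p_1, x_2* = 0.
Numerically: x_1* = 90, x_2* = 0.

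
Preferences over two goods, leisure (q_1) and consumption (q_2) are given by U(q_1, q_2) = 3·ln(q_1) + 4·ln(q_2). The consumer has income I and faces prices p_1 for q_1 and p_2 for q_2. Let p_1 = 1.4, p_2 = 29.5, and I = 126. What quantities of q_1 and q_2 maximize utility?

q_1* = 38.5714, q_2* = 2.4407

Tangency: MRS = (3/4)·q_2/q_1 = p_1/p_2.
Rearranging, p_2·q_2 = (4/3)·p_1·q_1. Substituting into the budget gives p_1·q_1·(1 + (4/3)) = I.
Demand: q_1*(p_1,p_2,I) = 3/7·I/p_1 and q_2* = 4/7·I/p_2.
At p_1=1.4, p_2=29.5, I=126: q_1* = 3/7·126/1.4 = 38.5714, q_2* = 2.4407.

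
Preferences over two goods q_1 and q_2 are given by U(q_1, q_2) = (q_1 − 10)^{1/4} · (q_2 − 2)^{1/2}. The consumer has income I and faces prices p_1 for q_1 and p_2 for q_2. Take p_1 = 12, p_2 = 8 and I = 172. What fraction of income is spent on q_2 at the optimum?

This is Cobb-Douglas in (q_1−10, q_2−2): tangency gives 0.25·p_2·(q_2−2) = 0.5·p_1·(q_1−10).
After buying the subsistence bundle (10, 2), a share 1/3 of the remaining income goes to q_1: q_1* = 10 + 1/3·(I − 10p_1 − 2p_2)/p_1.
Discretionary income = 172 − 10·12 − 2·8 = 36; q_1* = 10 + 1/3·36/12 = 11; q_2* = 2 + 2/3·36/8 = 5.
Expenditure on q_2: 8·5 = 40; share = 0.2326.

share on q_2 = 0.2326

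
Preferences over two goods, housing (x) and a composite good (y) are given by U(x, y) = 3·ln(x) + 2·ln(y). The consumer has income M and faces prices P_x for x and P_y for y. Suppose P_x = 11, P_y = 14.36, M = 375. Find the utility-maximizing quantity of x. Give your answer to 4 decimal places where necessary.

x* = 20.4545

Tangency: MRS = (3/2)·y/x = P_x/P_y.
Rearranging, P_y·y = (2/3)·P_x·x. Substituting into the budget gives P_x·x·(1 + (2/3)) = M.
Demand: x*(P_x,P_y,M) = 0.6·M/P_x and y* = 0.4·M/P_y.
At P_x=11, P_y=14.36, M=375: x* = 0.6·375/11 = 20.4545.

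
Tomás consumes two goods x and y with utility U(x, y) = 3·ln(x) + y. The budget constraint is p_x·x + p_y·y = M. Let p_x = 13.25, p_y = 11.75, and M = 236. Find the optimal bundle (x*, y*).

x* = 2.6604, y* = 17.0851

Set MRS = p_x/p_y: (3/x)/1 = p_x/p_y.
So x*(p_x,p_y) = 3·p_y/p_x, independent of income; and y* = (M − 3·p_y)/p_y.
At the given prices: x* = 3·11.75/13.25 = 2.6604, and y* = 17.0851.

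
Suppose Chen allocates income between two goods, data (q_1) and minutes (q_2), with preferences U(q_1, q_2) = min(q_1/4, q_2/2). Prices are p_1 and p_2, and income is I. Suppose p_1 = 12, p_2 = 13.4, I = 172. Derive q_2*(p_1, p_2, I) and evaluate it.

Leontief preferences: the optimum is at the kink where q_1/4 = q_2/2, i.e. q_2 = (1/2)·q_1.
Budget: p_1·q_1 + p_2·(1/2)·q_1 = I, so (4·p_1 + 2·p_2)·q_1 = 4·I.
Demand: q_1*(p_1,p_2,I) = 4·I/(4·p_1 + 2·p_2), q_2* = 2·I/(4·p_1 + 2·p_2).
Here 4·12 + 2·13.4 = 74.8, giving q_2* = 4.5989.

q_2* = 4.5989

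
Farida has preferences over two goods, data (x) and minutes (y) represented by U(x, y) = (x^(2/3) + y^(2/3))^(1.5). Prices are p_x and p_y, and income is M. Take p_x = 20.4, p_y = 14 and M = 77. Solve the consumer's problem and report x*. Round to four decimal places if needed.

Numerically y/x = 3.093901, so x* = 77/(20.4 + 14·3.093901) = 1.2085.

x* = 1.2085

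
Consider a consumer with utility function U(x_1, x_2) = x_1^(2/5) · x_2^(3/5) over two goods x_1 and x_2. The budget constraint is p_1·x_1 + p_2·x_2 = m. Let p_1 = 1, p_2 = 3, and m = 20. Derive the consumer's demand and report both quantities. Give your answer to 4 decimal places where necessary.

MU_x_1/MU_x_2 = (0.4·x_2)/(0.6·x_1); tangency sets this equal to p_1/p_2.
Rearranging, p_2·x_2 = (3/2)·p_1·x_1. Substituting into the budget gives p_1·x_1·(1 + (3/2)) = m.
Demand: x_1*(p_1,p_2,m) = 0.4·m/p_1 and x_2* = 0.6·m/p_2.
At p_1=1, p_2=3, m=20: x_1* = 0.4·20/1 = 8, x_2* = 4.

x_1* = 8, x_2* = 4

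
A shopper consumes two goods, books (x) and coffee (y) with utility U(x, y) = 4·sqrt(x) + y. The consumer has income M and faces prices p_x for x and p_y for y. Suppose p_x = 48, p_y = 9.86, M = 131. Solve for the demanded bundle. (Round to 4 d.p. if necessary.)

x* = 0.1688, y* = 12.4643

Set MRS = p_x/p_y: 2·x^(−1/2) = p_x/p_y.
Solve: √x = 2·p_y/p_x, so x*(p_x,p_y) = (2·p_y/p_x)², and y* = (M − p_x·x*)/p_y.
Plugging in: x* = (2·9.86/48)² = 0.1688, y* = 12.4643.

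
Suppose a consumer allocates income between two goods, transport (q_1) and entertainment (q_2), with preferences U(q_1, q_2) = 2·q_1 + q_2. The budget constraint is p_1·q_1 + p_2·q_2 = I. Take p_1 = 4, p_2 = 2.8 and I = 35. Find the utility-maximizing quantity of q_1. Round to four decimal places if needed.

q_1 gives more utility per dollar, so spend all income on q_1: q_1* = I/p_1, q_2* = 0.
Numerically: q_1* = 8.75, q_2* = 0.

q_1* = 8.75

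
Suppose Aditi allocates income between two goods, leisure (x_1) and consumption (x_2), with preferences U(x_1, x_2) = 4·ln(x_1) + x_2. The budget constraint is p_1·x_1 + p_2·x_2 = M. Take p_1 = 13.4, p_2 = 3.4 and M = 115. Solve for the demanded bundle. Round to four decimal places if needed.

Set MRS = p_1/p_2: (4/x_1)/1 = p_1/p_2.
So x_1*(p_1,p_2) = 4·p_2/p_1, independent of income; and x_2* = (M − 4·p_2)/p_2.
At the given prices: x_1* = 4·3.4/13.4 = 1.0149, and x_2* = 29.8235.

x_1* = 1.0149, x_2* = 29.8235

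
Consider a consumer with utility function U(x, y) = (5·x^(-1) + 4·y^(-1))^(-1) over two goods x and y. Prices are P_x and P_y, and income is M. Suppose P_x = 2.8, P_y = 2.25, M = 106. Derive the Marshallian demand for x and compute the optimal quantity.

MU_x ∝ 5·x^(-2), MU_y ∝ 4·y^(-2), so MRS = (5/4)·(y/x)^(2) = P_x/P_y.
Solve for the ratio: y/x = [(4/5)·P_x/P_y]^(0.5).
Substitute y = (y/x)·x into the budget: x* = M/(P_x + P_y·(y/x)).
Numerically y/x = 0.997775, so x* = 106/(2.8 + 2.25·0.997775) = 21.0109.

x* = 21.0109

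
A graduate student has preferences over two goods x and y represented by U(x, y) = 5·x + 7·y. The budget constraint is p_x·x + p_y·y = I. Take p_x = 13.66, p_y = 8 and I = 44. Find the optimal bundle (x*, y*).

x* = 0, y* = 5.5

Linear utility — the consumer picks whichever good has higher MU/price: 5/13.66 = 0.366 vs 7/8 = 0.875.
y gives more utility per dollar, so spend all income on y: y* = I/p_y, x* = 0.
Numerically: x* = 0, y* = 5.5.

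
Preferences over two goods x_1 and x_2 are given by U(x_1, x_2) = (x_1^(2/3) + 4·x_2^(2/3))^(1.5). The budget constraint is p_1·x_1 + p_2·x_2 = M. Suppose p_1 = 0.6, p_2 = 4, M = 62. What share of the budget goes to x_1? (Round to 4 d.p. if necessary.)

share on x_1 = 0.4098

Substitute x_2 = (x_2/x_1)·x_1 into the budget: x_1* = M/(p_1 + p_2·(x_2/x_1)).
Numerically x_2/x_1 = 0.216, so x_1* = 62/(0.6 + 4·0.216) = 42.3497 and x_2* = 0.216·42.3497 = 9.1475.
Expenditure on x_1: 0.6·42.3497 = 25.4098; share = 0.4098.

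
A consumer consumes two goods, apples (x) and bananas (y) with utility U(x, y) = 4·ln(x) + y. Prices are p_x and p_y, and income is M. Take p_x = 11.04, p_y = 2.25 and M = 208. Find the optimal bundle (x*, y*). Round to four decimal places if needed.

x* = 0.8152, y* = 88.4444

Set MRS = p_x/p_y: (4/x)/1 = p_x/p_y.
So x*(p_x,p_y) = 4·p_y/p_x, independent of income; and y* = (M − 4·p_y)/p_y.
At the given prices: x* = 4·2.25/11.04 = 0.8152, and y* = 88.4444.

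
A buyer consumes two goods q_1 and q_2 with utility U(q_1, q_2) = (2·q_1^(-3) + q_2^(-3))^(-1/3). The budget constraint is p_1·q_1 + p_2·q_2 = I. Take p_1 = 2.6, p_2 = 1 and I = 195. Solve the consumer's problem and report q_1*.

q_1* = 53.1655

From the CES first-order condition, 2·(q_2/q_1)^(4) = p_1/p_2.
Solve for the ratio: q_2/q_1 = [(1/2)·p_1/p_2]^(0.25).
With the ratio pinned down, the budget gives q_1* = I/(p_1 + p_2·(q_2/q_1)) and q_2* = (q_2/q_1)·q_1*.
Numerically q_2/q_1 = 1.06779, so q_1* = 195/(2.6 + 1·1.06779) = 53.1655.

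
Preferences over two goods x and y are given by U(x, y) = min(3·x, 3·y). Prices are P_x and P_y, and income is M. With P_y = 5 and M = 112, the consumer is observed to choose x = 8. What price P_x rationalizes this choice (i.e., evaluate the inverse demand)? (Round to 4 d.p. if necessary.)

P_x = 9

With perfect complements, no substitution: consume in ratio x:y = 3:3.
Budget: P_x·x + P_y·x = M, so (3·P_x + 3·P_y)·x = 3·M.
Demand: x*(P_x,P_y,M) = 3·M/(3·P_x + 3·P_y), y* = 3·M/(3·P_x + 3·P_y).
Set x* = 8 in the demand function and solve for P_x: P_x = 9.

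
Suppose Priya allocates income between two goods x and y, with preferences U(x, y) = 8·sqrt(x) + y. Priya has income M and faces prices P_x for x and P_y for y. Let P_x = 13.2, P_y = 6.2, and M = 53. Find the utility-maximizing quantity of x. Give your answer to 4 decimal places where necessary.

Utility is quasi-linear in y; the FOC for x is 4/√x = P_x/P_y.
Solve: √x = 4·P_y/P_x, so x*(P_x,P_y) = (4·P_y/P_x)², and y* = (M − P_x·x*)/P_y.
Plugging in: x* = (4·6.2/13.2)² = 3.5298.

x* = 3.5298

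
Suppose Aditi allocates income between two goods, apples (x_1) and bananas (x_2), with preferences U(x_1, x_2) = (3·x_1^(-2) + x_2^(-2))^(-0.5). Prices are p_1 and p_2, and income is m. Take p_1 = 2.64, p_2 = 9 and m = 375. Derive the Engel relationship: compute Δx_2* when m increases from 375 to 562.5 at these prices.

From the CES first-order condition, 3·(x_2/x_1)^(3) = p_1/p_2.
Solve for the ratio: x_2/x_1 = [(1/3)·p_1/p_2]^(1/3).
With the ratio pinned down, the budget gives x_1* = m/(p_1 + p_2·(x_2/x_1)) and x_2* = (x_2/x_1)·x_1*.
Numerically x_2/x_1 = 0.460695, so x_1* = 375/(2.64 + 9·0.460695) = 55.2588 and x_2* = 0.460695·55.2588 = 25.4574.
At m' = 562.5: x_2* = 38.1861. Change: 38.1861 − 25.4574 = 12.7287.

Δx_2* = 12.7287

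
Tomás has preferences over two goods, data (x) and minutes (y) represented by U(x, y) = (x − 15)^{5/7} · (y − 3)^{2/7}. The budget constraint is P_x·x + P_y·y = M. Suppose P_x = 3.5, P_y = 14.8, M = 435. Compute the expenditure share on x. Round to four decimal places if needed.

MRS = (5/2)·(y−3)/(x−15). Tangency with P_x/P_y gives y−3 = (2/5)·(P_x/P_y)·(x−15).
After buying the subsistence bundle (15, 3), a share 5/7 of the remaining income goes to x: x* = 15 + 5/7·(M − 15P_x − 3P_y)/P_x.
Discretionary income = 435 − 15·3.5 − 3·14.8 = 338.1; x* = 15 + 5/7·338.1/3.5 = 84; y* = 3 + 2/7·338.1/14.8 = 9.527.
Expenditure on x: 3.5·84 = 294; share = 0.6759.

share on x = 0.6759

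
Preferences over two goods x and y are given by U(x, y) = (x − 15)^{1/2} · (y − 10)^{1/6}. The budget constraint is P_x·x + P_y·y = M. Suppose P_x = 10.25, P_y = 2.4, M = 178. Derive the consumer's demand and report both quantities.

MRS = 3·(y−10)/(x−15). Tangency with P_x/P_y gives y−10 = (1/3)·(P_x/P_y)·(x−15).
Substituting into the budget: x* = 15 + 0.75·(M − 15·P_x − 10·P_y)/P_x, and y* = 10 + 0.25·(…)/P_y.
Discretionary income = 178 − 15·10.25 − 10·2.4 = 0.25; x* = 15 + 0.75·0.25/10.25 = 15.0183; y* = 10 + 0.25·0.25/2.4 = 10.026.

x* = 15.0183, y* = 10.026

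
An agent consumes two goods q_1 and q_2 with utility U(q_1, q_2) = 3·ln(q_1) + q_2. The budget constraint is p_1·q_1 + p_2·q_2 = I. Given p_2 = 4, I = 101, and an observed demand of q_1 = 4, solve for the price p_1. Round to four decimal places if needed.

p_1 = 3

Set MRS = p_1/p_2: (3/q_1)/1 = p_1/p_2.
So q_1*(p_1,p_2) = 3·p_2/p_1, independent of income; and q_2* = (I − 3·p_2)/p_2.
Set q_1* = 4 in the demand function and solve for p_1: p_1 = 3.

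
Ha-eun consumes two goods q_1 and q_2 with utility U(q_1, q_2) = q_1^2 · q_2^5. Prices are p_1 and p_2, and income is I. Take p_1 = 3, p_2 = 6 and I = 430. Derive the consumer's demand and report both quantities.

The MRS is (2/5)·q_2/q_1. Set MRS = p_1/p_2.
So 2·p_2·q_2 = 5·p_1·q_1; combined with the budget, a share 2/7 of income goes to q_1.
Demand: q_1*(p_1,p_2,I) = 2/7·I/p_1 and q_2* = 5/7·I/p_2.
At p_1=3, p_2=6, I=430: q_1* = 2/7·430/3 = 40.9524, q_2* = 51.1905.

q_1* = 40.9524, q_2* = 51.1905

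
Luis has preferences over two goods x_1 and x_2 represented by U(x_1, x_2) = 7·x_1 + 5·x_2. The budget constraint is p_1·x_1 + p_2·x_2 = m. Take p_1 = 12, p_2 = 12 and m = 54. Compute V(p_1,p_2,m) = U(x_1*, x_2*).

Linear utility — the consumer picks whichever good has higher MU/price: 7/12 = 0.5833 vs 5/12 = 0.4167.
x_1 gives more utility per dollar, so spend all income on x_1: x_1* = m/p_1, x_2* = 0.
Numerically: x_1* = 4.5, x_2* = 0.
Utility at the optimum: U(4.5, 0) = 31.5.

V = 31.5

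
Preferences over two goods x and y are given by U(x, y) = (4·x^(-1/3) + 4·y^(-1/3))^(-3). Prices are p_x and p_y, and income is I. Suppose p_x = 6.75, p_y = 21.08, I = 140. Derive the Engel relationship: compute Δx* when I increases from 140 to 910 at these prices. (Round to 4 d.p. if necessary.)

Δx* = 48.9723

From the CES first-order condition, (y/x)^(4/3) = p_x/p_y.
Solve for the ratio: y/x = [p_x/p_y]^(0.75).
With the ratio pinned down, the budget gives x* = I/(p_x + p_y·(y/x)) and y* = (y/x)·x*.
Numerically y/x = 0.425672, so x* = 140/(6.75 + 21.08·0.425672) = 8.9041.
At I' = 910: x* = 57.8764. Change: 57.8764 − 8.9041 = 48.9723.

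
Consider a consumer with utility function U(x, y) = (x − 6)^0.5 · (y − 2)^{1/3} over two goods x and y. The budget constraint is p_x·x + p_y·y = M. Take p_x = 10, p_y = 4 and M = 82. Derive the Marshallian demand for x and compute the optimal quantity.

x* = 6.84

This is Cobb-Douglas in (x−6, y−2): tangency gives 0.5·p_y·(y−2) = 1/3·p_x·(x−6).
Substituting into the budget: x* = 6 + 0.6·(M − 6·p_x − 2·p_y)/p_x, and y* = 2 + 0.4·(…)/p_y.
Discretionary income = 82 − 6·10 − 2·4 = 14; x* = 6 + 0.6·14/10 = 6.84.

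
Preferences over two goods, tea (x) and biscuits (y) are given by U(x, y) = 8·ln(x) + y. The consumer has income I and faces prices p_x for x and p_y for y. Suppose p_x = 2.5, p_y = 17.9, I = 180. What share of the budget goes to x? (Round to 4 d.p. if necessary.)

share on x = 0.7956

Set MRS = p_x/p_y: (8/x)/1 = p_x/p_y.
So x*(p_x,p_y) = 8·p_y/p_x, independent of income; and y* = (I − 8·p_y)/p_y.
At the given prices: x* = 8·17.9/2.5 = 57.28, and y* = 2.0559.
Expenditure on x: 2.5·57.28 = 143.2; share = 0.7956.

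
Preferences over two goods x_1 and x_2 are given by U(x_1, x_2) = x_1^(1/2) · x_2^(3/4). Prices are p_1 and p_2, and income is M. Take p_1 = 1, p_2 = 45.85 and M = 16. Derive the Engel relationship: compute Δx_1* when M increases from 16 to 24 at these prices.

The MRS is (2/3)·x_2/x_1. Set MRS = p_1/p_2.
Rearranging, p_2·x_2 = (3/2)·p_1·x_1. Substituting into the budget gives p_1·x_1·(1 + (3/2)) = M.
Demand: x_1*(p_1,p_2,M) = 0.4·M/p_1 and x_2* = 0.6·M/p_2.
At p_1=1, p_2=45.85, M=16: x_1* = 0.4·16/1 = 6.4.
At M' = 24: x_1* = 9.6. Change: 9.6 − 6.4 = 3.2.

Δx_1* = 3.2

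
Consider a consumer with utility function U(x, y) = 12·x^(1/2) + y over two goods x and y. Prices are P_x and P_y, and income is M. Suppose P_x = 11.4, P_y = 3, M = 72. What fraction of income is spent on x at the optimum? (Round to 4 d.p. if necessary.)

share on x = 0.3947

MU_x = 6/√x, MU_y = 1. Tangency: 6/√x = P_x/P_y.
Thus x* = (6·P_y/P_x)² — independent of M — with the rest of income spent on y.
Plugging in: x* = (6·3/11.4)² = 2.4931, y* = 14.5263.
Expenditure on x: 11.4·2.4931 = 28.4211; share = 0.3947.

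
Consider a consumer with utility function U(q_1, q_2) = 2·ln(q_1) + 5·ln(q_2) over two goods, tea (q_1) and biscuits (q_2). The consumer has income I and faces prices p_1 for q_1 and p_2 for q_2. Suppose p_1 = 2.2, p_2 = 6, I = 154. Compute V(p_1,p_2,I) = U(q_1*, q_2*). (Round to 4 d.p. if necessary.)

V = 20.5351

Tangency: MRS = (2/5)·q_2/q_1 = p_1/p_2.
So 2·p_2·q_2 = 5·p_1·q_1; combined with the budget, a share 2/7 of income goes to q_1.
Demand: q_1*(p_1,p_2,I) = 2/7·I/p_1 and q_2* = 5/7·I/p_2.
At p_1=2.2, p_2=6, I=154: q_1* = 2/7·154/2.2 = 20, q_2* = 18.3333.
Utility at the optimum: U(20, 18.3333) = 20.5351.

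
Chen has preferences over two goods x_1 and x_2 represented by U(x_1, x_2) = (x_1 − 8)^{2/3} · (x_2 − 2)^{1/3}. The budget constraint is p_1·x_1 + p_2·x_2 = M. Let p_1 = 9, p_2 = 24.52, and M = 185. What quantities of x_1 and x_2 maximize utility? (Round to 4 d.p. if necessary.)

Substituting into the budget: x_1* = 8 + 2/3·(M − 8·p_1 − 2·p_2)/p_1, and x_2* = 2 + 1/3·(…)/p_2.
Discretionary income = 185 − 8·9 − 2·24.52 = 63.96; x_1* = 8 + 2/3·63.96/9 = 12.7378; x_2* = 2 + 1/3·63.96/24.52 = 2.8695.

x_1* = 12.7378, x_2* = 2.8695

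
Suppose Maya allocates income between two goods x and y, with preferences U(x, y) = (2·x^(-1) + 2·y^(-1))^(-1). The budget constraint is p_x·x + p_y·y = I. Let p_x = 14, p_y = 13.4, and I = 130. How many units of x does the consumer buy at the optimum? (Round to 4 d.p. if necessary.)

x* = 4.6937

MU_x ∝ 2·x^(-2), MU_y ∝ 2·y^(-2), so MRS = (y/x)^(2) = p_x/p_y.
Hence y/x = (p_x/p_y)^(1/(2)), i.e. raised to the 0.5 power.
Substitute y = (y/x)·x into the budget: x* = I/(p_x + p_y·(y/x)).
Numerically y/x = 1.022143, so x* = 130/(14 + 13.4·1.022143) = 4.6937.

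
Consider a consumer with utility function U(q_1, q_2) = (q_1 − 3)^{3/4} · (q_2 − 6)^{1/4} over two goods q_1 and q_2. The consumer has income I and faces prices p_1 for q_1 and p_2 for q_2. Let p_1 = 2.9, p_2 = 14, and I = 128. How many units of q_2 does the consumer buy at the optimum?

q_2* = 6.6304

Discretionary income = 128 − 3·2.9 − 6·14 = 35.3; q_2* = 6 + 0.25·35.3/14 = 6.6304.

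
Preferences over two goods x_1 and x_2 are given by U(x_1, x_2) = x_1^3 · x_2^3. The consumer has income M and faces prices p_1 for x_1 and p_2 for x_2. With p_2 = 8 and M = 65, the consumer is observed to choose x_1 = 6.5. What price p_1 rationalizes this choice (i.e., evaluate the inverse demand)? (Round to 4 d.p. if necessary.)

Tangency: MRS = x_2/x_1 = p_1/p_2.
So 3·p_2·x_2 = 3·p_1·x_1; combined with the budget, a share 0.5 of income goes to x_1.
Demand: x_1*(p_1,p_2,M) = 0.5·M/p_1 and x_2* = 0.5·M/p_2.
Set x_1* = 6.5 in the demand function and solve for p_1: p_1 = 5.

p_1 = 5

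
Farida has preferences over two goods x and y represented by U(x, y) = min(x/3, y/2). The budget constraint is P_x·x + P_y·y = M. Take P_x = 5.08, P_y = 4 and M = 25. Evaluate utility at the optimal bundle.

With perfect complements, no substitution: consume in ratio x:y = 3:2.
Budget: P_x·x + P_y·(2/3)·x = M, so (3·P_x + 2·P_y)·x = 3·M.
Demand: x*(P_x,P_y,M) = 3·M/(3·P_x + 2·P_y), y* = 2·M/(3·P_x + 2·P_y).
Here 3·5.08 + 2·4 = 23.24, giving x* = 3.2272 and y* = 2.1515.
Utility at the optimum: U(3.2272, 2.1515) = 1.0757.

V = 1.0757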